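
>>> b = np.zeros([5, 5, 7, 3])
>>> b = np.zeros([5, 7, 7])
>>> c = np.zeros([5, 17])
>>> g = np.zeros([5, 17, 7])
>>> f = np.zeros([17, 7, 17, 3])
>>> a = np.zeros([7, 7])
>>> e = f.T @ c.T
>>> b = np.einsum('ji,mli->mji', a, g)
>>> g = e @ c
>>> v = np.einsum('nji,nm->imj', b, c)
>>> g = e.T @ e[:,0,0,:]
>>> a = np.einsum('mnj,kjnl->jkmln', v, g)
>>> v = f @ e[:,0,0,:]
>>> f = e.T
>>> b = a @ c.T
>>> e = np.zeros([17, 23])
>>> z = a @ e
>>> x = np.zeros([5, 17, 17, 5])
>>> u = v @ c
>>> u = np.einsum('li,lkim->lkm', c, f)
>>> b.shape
(7, 5, 7, 5, 5)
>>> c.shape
(5, 17)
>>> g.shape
(5, 7, 17, 5)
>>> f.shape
(5, 7, 17, 3)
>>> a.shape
(7, 5, 7, 5, 17)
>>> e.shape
(17, 23)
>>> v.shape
(17, 7, 17, 5)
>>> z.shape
(7, 5, 7, 5, 23)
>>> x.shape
(5, 17, 17, 5)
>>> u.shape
(5, 7, 3)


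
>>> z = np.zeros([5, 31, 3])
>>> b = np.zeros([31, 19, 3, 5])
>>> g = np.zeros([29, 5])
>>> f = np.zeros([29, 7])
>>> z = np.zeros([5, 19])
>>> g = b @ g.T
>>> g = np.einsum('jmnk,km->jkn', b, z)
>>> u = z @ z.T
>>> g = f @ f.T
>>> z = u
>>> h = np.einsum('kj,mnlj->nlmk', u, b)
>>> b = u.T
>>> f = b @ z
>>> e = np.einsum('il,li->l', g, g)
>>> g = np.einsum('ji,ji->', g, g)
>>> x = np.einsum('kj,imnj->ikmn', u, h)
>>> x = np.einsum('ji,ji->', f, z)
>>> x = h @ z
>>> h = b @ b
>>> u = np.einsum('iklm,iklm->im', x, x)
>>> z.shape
(5, 5)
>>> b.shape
(5, 5)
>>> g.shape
()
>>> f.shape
(5, 5)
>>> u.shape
(19, 5)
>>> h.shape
(5, 5)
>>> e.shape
(29,)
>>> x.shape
(19, 3, 31, 5)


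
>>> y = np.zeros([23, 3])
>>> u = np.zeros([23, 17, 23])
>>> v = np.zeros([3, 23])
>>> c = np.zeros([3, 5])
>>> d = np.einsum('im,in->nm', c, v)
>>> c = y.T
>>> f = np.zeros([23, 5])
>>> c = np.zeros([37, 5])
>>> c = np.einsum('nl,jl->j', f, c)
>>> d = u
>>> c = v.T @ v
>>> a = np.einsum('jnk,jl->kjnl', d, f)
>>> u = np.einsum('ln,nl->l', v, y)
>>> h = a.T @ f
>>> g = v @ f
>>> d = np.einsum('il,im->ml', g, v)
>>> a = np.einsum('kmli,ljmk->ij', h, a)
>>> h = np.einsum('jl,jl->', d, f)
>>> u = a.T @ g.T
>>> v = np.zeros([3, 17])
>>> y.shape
(23, 3)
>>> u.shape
(23, 3)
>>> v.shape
(3, 17)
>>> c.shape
(23, 23)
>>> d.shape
(23, 5)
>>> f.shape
(23, 5)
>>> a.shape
(5, 23)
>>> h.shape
()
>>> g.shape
(3, 5)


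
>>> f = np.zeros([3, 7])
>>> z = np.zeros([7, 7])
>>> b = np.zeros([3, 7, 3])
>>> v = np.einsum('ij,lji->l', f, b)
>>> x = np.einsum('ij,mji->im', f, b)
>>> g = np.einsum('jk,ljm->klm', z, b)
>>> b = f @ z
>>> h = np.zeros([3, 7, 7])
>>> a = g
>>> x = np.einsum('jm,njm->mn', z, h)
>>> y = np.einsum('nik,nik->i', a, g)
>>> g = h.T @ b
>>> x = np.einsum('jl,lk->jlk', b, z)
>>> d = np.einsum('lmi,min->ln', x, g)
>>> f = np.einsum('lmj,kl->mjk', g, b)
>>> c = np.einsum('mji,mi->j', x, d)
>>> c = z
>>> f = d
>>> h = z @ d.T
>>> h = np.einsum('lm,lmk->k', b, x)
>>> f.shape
(3, 7)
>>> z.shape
(7, 7)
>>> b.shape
(3, 7)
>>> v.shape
(3,)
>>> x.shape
(3, 7, 7)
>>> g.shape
(7, 7, 7)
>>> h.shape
(7,)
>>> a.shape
(7, 3, 3)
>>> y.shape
(3,)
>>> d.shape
(3, 7)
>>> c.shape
(7, 7)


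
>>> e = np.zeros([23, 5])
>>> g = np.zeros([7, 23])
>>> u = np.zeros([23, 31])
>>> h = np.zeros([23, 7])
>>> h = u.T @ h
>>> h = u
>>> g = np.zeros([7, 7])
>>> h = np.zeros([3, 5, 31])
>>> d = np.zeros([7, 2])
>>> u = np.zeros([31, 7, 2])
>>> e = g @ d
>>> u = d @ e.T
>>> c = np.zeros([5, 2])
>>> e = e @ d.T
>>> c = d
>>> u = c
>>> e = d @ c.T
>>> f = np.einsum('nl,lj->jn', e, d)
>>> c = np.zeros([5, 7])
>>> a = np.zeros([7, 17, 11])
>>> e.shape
(7, 7)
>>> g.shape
(7, 7)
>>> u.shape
(7, 2)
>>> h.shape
(3, 5, 31)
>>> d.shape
(7, 2)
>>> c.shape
(5, 7)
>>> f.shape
(2, 7)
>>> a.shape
(7, 17, 11)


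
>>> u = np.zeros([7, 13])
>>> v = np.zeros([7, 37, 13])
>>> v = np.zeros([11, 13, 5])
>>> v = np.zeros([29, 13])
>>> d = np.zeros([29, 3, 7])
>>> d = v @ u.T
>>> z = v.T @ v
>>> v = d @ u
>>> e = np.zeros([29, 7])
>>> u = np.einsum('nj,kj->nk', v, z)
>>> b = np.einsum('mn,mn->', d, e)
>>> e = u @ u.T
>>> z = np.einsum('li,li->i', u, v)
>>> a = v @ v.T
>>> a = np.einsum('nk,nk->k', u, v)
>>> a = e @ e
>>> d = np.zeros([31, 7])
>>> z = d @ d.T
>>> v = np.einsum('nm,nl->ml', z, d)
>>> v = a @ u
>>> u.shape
(29, 13)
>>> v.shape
(29, 13)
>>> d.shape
(31, 7)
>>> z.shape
(31, 31)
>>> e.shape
(29, 29)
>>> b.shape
()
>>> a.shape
(29, 29)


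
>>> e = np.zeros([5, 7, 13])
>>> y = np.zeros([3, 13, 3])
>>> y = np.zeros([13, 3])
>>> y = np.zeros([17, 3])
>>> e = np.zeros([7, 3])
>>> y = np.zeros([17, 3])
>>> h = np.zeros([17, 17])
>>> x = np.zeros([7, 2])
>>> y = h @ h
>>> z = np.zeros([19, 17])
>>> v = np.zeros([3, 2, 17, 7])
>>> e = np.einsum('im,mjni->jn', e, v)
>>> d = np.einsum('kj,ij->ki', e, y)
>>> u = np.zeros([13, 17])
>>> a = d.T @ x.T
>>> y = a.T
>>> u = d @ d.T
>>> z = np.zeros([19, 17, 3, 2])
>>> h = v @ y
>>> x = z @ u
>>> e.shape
(2, 17)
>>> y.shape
(7, 17)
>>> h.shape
(3, 2, 17, 17)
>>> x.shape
(19, 17, 3, 2)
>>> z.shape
(19, 17, 3, 2)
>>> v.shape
(3, 2, 17, 7)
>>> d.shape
(2, 17)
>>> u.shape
(2, 2)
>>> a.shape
(17, 7)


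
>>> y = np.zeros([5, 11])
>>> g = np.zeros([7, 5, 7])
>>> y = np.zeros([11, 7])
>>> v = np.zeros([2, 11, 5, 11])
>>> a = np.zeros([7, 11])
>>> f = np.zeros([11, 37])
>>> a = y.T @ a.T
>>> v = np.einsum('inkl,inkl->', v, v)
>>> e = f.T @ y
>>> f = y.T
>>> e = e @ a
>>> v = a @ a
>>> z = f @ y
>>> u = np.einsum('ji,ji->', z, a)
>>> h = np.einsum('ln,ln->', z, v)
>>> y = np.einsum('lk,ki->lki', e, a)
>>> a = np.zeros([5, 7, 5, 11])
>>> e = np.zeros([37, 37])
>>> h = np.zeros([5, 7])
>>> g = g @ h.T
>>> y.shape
(37, 7, 7)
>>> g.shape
(7, 5, 5)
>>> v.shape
(7, 7)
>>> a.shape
(5, 7, 5, 11)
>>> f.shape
(7, 11)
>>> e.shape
(37, 37)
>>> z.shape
(7, 7)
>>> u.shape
()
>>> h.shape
(5, 7)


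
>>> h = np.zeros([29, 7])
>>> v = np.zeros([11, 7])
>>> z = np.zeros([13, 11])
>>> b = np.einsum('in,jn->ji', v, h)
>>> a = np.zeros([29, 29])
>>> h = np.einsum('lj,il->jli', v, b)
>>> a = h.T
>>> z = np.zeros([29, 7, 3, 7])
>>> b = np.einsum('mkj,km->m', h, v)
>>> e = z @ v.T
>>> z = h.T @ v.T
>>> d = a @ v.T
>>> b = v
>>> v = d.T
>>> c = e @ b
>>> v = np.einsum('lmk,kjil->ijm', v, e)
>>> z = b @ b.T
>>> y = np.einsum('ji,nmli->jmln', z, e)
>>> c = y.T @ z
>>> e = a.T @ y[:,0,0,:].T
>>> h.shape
(7, 11, 29)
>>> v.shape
(3, 7, 11)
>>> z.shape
(11, 11)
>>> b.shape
(11, 7)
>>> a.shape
(29, 11, 7)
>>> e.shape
(7, 11, 11)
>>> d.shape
(29, 11, 11)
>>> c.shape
(29, 3, 7, 11)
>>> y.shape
(11, 7, 3, 29)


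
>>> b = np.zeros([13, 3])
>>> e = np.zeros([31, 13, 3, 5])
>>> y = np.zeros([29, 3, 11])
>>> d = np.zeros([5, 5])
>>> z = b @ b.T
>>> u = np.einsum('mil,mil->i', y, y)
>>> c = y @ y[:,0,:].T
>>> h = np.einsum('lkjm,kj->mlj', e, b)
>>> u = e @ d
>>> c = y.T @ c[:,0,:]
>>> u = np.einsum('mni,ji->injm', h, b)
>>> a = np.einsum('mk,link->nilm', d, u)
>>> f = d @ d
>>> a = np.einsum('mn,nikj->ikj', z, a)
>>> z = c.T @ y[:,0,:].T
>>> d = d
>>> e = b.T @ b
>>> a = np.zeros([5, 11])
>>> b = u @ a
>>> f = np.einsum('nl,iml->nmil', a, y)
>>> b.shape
(3, 31, 13, 11)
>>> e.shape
(3, 3)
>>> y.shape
(29, 3, 11)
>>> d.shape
(5, 5)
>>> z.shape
(29, 3, 29)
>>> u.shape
(3, 31, 13, 5)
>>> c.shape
(11, 3, 29)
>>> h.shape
(5, 31, 3)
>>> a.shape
(5, 11)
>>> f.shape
(5, 3, 29, 11)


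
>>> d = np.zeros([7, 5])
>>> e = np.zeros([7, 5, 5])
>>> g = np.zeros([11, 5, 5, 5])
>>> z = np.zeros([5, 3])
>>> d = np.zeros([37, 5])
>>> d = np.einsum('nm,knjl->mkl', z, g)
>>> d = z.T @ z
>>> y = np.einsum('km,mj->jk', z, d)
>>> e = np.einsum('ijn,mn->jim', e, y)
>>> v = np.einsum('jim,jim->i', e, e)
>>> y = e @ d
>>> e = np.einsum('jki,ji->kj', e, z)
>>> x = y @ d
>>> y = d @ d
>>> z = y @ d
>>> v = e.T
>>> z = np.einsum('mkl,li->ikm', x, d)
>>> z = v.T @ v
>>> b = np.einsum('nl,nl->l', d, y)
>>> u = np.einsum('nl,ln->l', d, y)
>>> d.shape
(3, 3)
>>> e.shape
(7, 5)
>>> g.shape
(11, 5, 5, 5)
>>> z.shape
(7, 7)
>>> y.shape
(3, 3)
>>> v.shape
(5, 7)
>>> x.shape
(5, 7, 3)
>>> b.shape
(3,)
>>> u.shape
(3,)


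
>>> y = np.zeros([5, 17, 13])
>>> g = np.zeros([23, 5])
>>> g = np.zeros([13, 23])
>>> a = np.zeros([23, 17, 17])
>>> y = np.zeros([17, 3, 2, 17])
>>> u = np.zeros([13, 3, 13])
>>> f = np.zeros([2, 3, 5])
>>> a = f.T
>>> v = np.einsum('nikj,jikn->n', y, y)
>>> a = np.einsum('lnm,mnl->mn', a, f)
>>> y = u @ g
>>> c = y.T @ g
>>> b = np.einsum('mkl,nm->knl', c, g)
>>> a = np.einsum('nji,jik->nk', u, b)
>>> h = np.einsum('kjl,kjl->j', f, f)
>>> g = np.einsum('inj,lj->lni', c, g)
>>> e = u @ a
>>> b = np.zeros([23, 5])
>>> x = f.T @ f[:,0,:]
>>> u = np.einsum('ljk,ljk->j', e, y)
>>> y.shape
(13, 3, 23)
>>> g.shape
(13, 3, 23)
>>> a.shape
(13, 23)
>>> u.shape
(3,)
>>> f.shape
(2, 3, 5)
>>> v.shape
(17,)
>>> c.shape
(23, 3, 23)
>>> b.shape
(23, 5)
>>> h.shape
(3,)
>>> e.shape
(13, 3, 23)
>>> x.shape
(5, 3, 5)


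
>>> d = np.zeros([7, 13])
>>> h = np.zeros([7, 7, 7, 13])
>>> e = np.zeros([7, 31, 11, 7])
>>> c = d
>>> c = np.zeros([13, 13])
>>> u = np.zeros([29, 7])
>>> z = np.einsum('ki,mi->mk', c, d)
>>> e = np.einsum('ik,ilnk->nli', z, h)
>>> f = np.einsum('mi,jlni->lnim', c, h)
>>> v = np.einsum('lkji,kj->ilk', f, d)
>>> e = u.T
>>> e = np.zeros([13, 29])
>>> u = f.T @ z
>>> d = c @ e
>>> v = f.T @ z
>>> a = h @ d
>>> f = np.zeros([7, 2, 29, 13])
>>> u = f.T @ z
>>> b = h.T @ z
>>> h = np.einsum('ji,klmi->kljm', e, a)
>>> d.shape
(13, 29)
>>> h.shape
(7, 7, 13, 7)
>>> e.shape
(13, 29)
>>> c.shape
(13, 13)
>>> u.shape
(13, 29, 2, 13)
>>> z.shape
(7, 13)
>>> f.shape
(7, 2, 29, 13)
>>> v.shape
(13, 13, 7, 13)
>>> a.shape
(7, 7, 7, 29)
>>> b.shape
(13, 7, 7, 13)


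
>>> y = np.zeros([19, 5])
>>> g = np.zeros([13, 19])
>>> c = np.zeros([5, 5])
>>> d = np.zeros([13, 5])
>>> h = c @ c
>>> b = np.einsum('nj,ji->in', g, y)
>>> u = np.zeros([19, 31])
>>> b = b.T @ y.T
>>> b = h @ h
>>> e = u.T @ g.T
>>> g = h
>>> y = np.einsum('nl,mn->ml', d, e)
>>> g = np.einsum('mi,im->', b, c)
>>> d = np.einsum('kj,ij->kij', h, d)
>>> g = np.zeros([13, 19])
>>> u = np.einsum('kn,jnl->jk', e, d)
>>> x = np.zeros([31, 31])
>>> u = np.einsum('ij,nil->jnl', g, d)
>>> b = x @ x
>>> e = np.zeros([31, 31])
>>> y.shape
(31, 5)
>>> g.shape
(13, 19)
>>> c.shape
(5, 5)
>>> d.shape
(5, 13, 5)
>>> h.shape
(5, 5)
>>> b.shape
(31, 31)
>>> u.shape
(19, 5, 5)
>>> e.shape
(31, 31)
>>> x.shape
(31, 31)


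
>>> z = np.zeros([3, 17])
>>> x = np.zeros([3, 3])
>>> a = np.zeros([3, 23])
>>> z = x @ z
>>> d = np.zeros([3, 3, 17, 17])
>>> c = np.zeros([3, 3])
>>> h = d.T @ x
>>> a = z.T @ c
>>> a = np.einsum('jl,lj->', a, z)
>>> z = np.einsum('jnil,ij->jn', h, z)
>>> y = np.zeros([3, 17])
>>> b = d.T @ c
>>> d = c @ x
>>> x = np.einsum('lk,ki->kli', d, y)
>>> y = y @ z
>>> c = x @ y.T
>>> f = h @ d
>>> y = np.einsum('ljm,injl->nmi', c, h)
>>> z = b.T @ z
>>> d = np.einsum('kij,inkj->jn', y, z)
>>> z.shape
(3, 3, 17, 17)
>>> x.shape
(3, 3, 17)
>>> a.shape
()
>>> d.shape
(17, 3)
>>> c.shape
(3, 3, 3)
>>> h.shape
(17, 17, 3, 3)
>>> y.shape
(17, 3, 17)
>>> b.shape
(17, 17, 3, 3)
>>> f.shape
(17, 17, 3, 3)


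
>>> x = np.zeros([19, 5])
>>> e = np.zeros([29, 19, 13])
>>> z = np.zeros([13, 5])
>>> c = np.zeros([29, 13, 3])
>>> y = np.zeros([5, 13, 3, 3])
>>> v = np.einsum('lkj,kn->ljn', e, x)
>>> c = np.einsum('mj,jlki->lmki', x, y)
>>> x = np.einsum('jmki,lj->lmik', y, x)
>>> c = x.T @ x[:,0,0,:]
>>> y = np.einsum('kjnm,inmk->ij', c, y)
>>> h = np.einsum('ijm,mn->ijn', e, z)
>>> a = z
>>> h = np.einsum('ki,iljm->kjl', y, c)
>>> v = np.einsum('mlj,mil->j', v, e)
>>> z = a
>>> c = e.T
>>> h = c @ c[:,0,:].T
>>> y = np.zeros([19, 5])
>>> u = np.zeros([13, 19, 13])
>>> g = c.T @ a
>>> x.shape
(19, 13, 3, 3)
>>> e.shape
(29, 19, 13)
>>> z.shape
(13, 5)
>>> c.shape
(13, 19, 29)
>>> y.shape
(19, 5)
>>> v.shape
(5,)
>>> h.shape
(13, 19, 13)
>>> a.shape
(13, 5)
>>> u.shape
(13, 19, 13)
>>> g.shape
(29, 19, 5)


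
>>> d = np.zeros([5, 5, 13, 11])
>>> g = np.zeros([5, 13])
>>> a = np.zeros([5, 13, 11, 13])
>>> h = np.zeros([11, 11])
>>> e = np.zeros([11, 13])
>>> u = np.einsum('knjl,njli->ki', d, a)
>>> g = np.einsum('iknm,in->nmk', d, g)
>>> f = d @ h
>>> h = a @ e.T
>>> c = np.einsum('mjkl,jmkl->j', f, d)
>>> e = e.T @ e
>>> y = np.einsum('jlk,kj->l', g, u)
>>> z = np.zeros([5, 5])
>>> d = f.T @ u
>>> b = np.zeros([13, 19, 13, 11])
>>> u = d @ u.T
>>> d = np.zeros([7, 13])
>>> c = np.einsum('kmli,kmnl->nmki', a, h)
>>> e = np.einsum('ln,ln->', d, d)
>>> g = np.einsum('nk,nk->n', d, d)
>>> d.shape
(7, 13)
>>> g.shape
(7,)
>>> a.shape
(5, 13, 11, 13)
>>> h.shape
(5, 13, 11, 11)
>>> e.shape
()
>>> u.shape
(11, 13, 5, 5)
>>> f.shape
(5, 5, 13, 11)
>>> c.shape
(11, 13, 5, 13)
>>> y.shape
(11,)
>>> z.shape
(5, 5)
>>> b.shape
(13, 19, 13, 11)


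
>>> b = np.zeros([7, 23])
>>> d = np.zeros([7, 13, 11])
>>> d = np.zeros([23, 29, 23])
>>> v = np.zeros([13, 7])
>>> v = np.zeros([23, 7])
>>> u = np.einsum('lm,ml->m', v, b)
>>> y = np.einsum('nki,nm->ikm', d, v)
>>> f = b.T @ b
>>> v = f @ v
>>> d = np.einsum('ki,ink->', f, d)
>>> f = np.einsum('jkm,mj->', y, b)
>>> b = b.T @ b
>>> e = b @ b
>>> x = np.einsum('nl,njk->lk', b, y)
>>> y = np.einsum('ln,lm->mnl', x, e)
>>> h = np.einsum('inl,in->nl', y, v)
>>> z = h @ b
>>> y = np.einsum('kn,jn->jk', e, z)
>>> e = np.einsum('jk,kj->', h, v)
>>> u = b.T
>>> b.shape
(23, 23)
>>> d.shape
()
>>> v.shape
(23, 7)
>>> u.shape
(23, 23)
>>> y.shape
(7, 23)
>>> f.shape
()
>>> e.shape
()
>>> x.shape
(23, 7)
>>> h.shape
(7, 23)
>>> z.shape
(7, 23)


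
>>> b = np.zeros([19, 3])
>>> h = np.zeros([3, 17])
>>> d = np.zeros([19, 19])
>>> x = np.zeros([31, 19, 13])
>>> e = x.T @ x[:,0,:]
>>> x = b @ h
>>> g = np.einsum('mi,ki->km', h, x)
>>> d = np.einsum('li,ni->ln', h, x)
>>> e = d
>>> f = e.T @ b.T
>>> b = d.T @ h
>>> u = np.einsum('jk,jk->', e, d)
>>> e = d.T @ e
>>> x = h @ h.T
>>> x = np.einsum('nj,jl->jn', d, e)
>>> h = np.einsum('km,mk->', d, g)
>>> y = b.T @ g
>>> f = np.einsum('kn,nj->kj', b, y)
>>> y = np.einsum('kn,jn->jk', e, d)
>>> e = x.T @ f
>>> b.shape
(19, 17)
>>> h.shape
()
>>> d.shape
(3, 19)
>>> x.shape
(19, 3)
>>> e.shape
(3, 3)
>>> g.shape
(19, 3)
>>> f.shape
(19, 3)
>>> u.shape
()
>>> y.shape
(3, 19)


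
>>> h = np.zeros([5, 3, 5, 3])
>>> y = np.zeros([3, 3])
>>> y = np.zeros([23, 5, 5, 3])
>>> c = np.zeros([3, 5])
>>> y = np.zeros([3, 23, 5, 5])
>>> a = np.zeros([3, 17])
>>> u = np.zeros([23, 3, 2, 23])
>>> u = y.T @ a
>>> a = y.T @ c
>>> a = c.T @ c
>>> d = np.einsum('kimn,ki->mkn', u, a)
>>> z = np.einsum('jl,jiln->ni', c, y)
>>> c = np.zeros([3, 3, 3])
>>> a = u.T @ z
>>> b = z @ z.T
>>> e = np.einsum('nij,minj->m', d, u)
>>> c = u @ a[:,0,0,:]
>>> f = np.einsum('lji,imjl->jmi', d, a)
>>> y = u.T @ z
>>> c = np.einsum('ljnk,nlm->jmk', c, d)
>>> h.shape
(5, 3, 5, 3)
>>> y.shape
(17, 23, 5, 23)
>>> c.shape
(5, 17, 23)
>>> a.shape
(17, 23, 5, 23)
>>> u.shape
(5, 5, 23, 17)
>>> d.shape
(23, 5, 17)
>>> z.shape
(5, 23)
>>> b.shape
(5, 5)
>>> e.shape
(5,)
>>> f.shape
(5, 23, 17)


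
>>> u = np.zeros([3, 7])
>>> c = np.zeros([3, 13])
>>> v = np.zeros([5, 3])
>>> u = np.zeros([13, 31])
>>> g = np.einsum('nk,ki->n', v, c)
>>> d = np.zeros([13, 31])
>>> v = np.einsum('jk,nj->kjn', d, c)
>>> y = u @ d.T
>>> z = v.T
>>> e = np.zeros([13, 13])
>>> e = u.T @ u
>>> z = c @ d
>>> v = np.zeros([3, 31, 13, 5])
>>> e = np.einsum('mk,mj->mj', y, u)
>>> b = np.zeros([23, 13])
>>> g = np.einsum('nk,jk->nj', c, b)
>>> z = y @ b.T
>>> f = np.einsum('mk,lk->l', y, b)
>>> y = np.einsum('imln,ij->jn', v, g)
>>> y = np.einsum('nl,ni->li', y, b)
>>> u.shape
(13, 31)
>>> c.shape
(3, 13)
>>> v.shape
(3, 31, 13, 5)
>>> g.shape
(3, 23)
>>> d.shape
(13, 31)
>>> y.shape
(5, 13)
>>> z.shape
(13, 23)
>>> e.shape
(13, 31)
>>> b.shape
(23, 13)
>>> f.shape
(23,)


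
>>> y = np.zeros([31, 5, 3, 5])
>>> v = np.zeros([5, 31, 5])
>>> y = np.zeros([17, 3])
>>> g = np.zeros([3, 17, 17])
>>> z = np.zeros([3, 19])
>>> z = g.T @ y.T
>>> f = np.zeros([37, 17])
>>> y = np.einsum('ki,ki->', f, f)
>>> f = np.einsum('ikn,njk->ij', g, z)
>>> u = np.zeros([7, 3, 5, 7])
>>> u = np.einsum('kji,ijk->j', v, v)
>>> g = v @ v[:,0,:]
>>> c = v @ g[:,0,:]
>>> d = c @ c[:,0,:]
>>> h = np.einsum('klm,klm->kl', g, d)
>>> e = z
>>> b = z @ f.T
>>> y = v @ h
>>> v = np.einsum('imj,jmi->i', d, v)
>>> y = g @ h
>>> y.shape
(5, 31, 31)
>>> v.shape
(5,)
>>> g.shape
(5, 31, 5)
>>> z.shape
(17, 17, 17)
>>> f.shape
(3, 17)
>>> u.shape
(31,)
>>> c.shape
(5, 31, 5)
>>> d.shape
(5, 31, 5)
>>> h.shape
(5, 31)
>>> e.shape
(17, 17, 17)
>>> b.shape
(17, 17, 3)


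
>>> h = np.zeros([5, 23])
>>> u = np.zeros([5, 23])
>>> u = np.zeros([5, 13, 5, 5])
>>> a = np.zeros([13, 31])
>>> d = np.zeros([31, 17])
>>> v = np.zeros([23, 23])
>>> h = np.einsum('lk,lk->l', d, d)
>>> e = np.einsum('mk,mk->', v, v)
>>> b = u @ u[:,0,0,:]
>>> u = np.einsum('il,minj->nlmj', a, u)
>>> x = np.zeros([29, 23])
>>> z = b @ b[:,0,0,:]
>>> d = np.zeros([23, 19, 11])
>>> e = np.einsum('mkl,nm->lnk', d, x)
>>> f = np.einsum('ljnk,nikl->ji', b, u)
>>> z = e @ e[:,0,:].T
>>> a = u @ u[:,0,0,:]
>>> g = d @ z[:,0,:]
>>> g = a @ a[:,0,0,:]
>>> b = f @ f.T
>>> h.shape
(31,)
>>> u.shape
(5, 31, 5, 5)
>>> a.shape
(5, 31, 5, 5)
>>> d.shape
(23, 19, 11)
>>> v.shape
(23, 23)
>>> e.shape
(11, 29, 19)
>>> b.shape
(13, 13)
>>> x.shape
(29, 23)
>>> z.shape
(11, 29, 11)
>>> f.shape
(13, 31)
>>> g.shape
(5, 31, 5, 5)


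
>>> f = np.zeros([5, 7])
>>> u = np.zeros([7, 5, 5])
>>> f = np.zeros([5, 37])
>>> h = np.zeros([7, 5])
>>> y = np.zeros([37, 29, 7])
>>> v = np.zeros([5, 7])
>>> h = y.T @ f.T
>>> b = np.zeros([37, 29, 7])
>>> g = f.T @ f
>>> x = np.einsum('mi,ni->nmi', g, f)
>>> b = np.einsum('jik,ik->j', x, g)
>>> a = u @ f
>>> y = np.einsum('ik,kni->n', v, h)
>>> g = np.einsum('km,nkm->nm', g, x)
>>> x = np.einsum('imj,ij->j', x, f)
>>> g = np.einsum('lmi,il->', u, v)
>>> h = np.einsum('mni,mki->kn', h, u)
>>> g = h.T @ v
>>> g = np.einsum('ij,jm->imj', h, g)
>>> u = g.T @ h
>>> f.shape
(5, 37)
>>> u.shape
(29, 7, 29)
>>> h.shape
(5, 29)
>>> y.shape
(29,)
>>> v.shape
(5, 7)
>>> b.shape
(5,)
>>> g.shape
(5, 7, 29)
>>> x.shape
(37,)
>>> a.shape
(7, 5, 37)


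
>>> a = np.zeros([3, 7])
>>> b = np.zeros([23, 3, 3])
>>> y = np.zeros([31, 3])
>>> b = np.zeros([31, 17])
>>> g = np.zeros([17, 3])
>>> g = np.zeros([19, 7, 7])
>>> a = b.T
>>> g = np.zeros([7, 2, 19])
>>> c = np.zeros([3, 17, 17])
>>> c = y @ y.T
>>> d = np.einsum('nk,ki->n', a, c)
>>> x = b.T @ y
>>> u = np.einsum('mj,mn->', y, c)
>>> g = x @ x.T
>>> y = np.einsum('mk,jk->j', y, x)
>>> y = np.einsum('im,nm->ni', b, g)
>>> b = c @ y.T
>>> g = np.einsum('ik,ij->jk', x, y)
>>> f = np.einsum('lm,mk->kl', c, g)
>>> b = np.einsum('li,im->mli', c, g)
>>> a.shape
(17, 31)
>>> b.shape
(3, 31, 31)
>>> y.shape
(17, 31)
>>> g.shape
(31, 3)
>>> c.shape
(31, 31)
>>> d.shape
(17,)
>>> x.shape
(17, 3)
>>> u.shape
()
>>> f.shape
(3, 31)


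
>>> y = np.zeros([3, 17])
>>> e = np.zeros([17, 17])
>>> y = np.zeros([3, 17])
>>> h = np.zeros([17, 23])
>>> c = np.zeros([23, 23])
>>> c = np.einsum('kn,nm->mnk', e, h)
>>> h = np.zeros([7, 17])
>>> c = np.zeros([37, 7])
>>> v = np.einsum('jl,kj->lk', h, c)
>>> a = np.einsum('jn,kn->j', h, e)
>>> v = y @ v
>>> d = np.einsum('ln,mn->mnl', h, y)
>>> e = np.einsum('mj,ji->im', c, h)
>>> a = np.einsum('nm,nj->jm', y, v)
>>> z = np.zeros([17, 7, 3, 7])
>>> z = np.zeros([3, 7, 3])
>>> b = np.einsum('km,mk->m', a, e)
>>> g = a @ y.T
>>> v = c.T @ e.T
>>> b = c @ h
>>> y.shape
(3, 17)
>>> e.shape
(17, 37)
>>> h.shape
(7, 17)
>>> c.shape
(37, 7)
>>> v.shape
(7, 17)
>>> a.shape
(37, 17)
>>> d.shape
(3, 17, 7)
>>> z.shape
(3, 7, 3)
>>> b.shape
(37, 17)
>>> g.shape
(37, 3)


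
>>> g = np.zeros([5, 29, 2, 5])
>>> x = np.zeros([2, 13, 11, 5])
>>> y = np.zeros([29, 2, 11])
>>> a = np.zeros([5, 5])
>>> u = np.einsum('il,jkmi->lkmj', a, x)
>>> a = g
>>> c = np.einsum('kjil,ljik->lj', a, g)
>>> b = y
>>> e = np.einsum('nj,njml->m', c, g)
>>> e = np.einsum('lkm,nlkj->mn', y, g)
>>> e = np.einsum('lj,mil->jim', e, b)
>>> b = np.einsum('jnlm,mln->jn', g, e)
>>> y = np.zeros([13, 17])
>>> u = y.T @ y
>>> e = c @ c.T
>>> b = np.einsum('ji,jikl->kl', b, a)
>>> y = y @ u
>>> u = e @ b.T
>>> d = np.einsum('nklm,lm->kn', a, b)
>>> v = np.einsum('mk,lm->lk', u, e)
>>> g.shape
(5, 29, 2, 5)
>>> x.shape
(2, 13, 11, 5)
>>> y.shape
(13, 17)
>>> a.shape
(5, 29, 2, 5)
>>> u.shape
(5, 2)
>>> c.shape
(5, 29)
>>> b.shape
(2, 5)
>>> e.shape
(5, 5)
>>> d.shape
(29, 5)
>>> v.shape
(5, 2)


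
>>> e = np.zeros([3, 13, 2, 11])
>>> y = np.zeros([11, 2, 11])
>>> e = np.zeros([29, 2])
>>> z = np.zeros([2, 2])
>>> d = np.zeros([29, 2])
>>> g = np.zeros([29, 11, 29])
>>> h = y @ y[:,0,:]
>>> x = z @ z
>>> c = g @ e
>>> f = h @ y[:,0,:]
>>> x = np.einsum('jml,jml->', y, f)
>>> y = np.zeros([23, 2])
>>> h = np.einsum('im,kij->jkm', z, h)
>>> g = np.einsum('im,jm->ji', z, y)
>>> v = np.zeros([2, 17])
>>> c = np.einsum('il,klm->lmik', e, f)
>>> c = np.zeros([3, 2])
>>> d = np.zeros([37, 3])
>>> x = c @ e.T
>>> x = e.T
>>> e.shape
(29, 2)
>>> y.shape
(23, 2)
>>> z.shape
(2, 2)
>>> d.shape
(37, 3)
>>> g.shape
(23, 2)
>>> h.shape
(11, 11, 2)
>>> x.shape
(2, 29)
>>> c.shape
(3, 2)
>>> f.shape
(11, 2, 11)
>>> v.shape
(2, 17)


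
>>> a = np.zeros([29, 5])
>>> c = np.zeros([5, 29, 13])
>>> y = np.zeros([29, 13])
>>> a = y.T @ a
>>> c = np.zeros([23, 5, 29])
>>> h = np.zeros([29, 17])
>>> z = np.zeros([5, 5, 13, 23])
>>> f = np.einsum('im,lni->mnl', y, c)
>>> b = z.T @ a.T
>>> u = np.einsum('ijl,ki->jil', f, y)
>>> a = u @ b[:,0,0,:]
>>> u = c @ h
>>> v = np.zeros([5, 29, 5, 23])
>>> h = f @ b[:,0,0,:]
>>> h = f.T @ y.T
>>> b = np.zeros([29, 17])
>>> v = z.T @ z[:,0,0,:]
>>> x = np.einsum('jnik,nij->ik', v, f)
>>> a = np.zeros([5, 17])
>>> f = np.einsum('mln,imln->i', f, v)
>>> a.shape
(5, 17)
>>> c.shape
(23, 5, 29)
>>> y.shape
(29, 13)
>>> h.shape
(23, 5, 29)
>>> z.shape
(5, 5, 13, 23)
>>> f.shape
(23,)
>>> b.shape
(29, 17)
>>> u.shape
(23, 5, 17)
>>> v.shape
(23, 13, 5, 23)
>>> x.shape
(5, 23)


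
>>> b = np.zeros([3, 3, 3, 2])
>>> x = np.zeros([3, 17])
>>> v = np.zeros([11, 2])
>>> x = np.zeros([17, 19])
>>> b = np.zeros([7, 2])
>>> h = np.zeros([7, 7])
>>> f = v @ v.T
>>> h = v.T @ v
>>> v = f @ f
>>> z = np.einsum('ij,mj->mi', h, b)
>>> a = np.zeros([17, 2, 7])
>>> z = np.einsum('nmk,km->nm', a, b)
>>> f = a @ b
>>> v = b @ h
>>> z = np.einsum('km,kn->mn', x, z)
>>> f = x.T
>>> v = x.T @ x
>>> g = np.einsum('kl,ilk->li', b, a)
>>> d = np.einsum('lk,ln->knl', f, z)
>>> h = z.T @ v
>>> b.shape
(7, 2)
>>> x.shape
(17, 19)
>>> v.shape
(19, 19)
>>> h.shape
(2, 19)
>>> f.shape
(19, 17)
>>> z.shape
(19, 2)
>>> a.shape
(17, 2, 7)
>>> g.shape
(2, 17)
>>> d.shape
(17, 2, 19)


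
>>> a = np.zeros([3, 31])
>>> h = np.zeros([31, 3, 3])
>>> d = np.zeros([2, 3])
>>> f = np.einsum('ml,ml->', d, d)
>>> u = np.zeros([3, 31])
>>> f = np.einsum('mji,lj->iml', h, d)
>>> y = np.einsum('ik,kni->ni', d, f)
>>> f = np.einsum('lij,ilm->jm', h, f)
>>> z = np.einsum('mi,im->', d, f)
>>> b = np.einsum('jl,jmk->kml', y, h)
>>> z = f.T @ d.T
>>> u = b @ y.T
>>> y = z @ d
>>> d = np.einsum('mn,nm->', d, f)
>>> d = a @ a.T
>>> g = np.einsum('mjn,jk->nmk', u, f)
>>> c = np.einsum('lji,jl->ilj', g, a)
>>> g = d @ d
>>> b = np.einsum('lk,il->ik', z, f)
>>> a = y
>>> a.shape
(2, 3)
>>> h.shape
(31, 3, 3)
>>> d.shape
(3, 3)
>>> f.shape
(3, 2)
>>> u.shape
(3, 3, 31)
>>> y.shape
(2, 3)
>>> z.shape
(2, 2)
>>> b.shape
(3, 2)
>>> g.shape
(3, 3)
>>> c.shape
(2, 31, 3)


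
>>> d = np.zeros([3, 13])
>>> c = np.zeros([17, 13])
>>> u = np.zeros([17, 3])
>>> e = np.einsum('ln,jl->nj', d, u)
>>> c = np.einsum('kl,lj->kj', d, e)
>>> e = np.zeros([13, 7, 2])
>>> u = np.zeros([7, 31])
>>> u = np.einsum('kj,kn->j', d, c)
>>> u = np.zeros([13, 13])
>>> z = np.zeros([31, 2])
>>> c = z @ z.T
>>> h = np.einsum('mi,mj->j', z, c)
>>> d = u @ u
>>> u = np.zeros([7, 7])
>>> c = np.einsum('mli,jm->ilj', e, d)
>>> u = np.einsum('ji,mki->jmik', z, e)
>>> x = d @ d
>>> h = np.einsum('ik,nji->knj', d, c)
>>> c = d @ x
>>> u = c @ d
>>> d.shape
(13, 13)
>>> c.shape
(13, 13)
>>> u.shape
(13, 13)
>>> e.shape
(13, 7, 2)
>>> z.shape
(31, 2)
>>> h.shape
(13, 2, 7)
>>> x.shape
(13, 13)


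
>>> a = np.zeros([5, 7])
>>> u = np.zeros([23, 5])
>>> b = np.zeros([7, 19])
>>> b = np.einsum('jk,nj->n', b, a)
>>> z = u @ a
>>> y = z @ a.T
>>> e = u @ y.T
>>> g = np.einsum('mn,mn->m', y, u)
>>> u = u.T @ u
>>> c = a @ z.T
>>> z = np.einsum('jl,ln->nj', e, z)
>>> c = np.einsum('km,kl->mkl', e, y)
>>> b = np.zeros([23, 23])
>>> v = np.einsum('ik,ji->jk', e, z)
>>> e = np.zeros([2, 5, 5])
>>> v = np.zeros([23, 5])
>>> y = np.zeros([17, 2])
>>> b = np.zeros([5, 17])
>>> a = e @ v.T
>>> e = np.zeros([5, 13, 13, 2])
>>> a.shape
(2, 5, 23)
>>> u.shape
(5, 5)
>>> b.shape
(5, 17)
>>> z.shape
(7, 23)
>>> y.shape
(17, 2)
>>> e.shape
(5, 13, 13, 2)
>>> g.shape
(23,)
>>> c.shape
(23, 23, 5)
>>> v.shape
(23, 5)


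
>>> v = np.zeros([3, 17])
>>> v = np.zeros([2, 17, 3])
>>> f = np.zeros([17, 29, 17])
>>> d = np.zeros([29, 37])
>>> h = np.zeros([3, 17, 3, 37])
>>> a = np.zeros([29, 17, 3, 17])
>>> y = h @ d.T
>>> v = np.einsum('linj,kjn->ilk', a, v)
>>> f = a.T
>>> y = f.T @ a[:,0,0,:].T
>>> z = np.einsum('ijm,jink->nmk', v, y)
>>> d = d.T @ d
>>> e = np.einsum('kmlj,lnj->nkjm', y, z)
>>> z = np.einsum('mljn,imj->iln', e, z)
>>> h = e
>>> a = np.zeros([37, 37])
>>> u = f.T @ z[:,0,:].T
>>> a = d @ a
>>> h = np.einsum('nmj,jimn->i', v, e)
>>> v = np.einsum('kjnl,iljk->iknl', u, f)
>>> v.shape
(17, 29, 3, 3)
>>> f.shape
(17, 3, 17, 29)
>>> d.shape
(37, 37)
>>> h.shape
(29,)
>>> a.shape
(37, 37)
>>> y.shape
(29, 17, 3, 29)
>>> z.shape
(3, 29, 17)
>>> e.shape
(2, 29, 29, 17)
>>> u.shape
(29, 17, 3, 3)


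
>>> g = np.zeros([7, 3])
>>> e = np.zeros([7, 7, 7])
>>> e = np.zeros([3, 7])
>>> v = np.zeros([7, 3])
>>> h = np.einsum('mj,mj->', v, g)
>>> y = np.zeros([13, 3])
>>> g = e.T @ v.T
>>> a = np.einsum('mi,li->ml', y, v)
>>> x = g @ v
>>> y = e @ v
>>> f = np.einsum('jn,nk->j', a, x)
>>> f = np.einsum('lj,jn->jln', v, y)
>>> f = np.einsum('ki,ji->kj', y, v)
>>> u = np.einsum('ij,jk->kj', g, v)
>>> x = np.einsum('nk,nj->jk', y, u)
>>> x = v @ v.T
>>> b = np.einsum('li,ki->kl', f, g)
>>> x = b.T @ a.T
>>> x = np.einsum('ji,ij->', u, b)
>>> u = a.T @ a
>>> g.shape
(7, 7)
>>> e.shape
(3, 7)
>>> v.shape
(7, 3)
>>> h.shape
()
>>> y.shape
(3, 3)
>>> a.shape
(13, 7)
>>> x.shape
()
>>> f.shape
(3, 7)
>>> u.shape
(7, 7)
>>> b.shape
(7, 3)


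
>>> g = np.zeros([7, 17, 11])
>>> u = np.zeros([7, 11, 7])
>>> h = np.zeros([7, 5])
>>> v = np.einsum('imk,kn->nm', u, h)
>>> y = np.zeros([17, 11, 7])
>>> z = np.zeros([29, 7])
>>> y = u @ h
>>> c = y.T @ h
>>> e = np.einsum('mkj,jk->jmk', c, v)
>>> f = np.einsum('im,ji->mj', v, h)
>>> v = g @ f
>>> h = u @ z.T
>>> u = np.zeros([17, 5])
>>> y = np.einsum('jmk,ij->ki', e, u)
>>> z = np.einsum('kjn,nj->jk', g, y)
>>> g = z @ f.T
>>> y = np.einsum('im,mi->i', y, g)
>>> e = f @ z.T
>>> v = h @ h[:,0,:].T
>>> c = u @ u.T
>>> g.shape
(17, 11)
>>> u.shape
(17, 5)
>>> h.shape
(7, 11, 29)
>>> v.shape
(7, 11, 7)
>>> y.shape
(11,)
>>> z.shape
(17, 7)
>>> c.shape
(17, 17)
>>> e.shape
(11, 17)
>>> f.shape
(11, 7)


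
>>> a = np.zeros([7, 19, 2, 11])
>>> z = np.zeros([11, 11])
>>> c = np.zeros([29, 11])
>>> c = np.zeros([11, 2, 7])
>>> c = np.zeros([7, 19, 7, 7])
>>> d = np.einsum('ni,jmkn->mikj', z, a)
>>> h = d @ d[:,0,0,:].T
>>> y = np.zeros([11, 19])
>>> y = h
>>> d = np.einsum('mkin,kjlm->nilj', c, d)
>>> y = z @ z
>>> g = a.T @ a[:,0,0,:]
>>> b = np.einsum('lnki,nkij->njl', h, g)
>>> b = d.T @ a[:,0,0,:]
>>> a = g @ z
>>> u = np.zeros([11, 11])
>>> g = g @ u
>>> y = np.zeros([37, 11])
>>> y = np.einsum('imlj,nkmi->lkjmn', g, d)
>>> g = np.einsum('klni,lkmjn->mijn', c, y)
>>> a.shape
(11, 2, 19, 11)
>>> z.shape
(11, 11)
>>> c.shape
(7, 19, 7, 7)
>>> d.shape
(7, 7, 2, 11)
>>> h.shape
(19, 11, 2, 19)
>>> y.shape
(19, 7, 11, 2, 7)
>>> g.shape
(11, 7, 2, 7)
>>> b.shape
(11, 2, 7, 11)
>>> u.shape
(11, 11)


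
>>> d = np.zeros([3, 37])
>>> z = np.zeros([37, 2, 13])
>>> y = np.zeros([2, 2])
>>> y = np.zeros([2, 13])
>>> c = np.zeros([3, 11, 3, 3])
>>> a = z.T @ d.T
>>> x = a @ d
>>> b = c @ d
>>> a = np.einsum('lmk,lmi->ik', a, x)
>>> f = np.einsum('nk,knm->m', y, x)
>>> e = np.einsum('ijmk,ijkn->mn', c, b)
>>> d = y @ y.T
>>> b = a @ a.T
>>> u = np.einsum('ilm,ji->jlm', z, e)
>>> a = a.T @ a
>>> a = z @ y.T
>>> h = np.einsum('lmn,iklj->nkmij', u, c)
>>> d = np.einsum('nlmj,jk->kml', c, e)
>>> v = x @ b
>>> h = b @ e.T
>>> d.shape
(37, 3, 11)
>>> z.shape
(37, 2, 13)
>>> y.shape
(2, 13)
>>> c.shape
(3, 11, 3, 3)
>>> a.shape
(37, 2, 2)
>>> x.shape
(13, 2, 37)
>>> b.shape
(37, 37)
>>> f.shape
(37,)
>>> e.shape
(3, 37)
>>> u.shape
(3, 2, 13)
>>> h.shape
(37, 3)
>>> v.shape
(13, 2, 37)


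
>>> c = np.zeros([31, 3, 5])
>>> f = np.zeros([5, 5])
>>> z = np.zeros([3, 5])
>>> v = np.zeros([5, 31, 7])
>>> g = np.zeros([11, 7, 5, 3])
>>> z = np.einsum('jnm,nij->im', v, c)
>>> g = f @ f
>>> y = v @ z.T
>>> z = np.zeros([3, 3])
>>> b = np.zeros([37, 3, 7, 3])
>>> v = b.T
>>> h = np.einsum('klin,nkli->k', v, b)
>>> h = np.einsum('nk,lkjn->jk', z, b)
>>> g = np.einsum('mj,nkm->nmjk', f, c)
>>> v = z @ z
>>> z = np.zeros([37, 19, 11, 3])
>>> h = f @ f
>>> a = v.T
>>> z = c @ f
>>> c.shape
(31, 3, 5)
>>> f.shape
(5, 5)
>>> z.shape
(31, 3, 5)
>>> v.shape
(3, 3)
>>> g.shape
(31, 5, 5, 3)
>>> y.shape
(5, 31, 3)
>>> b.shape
(37, 3, 7, 3)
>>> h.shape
(5, 5)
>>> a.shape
(3, 3)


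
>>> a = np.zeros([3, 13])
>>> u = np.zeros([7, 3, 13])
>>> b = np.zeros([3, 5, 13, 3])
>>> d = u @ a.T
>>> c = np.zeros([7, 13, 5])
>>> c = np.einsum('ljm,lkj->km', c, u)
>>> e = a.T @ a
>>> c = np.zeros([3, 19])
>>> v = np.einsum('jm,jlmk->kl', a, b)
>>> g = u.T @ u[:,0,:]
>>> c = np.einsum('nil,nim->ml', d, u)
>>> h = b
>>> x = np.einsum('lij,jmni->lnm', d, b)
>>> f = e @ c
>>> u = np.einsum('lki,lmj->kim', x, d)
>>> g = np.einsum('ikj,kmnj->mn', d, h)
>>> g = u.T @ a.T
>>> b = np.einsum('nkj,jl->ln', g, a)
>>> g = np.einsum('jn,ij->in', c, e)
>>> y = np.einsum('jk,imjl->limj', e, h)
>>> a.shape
(3, 13)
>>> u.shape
(13, 5, 3)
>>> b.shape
(13, 3)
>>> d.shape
(7, 3, 3)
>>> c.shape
(13, 3)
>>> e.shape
(13, 13)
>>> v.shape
(3, 5)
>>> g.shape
(13, 3)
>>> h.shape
(3, 5, 13, 3)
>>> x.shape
(7, 13, 5)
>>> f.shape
(13, 3)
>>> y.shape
(3, 3, 5, 13)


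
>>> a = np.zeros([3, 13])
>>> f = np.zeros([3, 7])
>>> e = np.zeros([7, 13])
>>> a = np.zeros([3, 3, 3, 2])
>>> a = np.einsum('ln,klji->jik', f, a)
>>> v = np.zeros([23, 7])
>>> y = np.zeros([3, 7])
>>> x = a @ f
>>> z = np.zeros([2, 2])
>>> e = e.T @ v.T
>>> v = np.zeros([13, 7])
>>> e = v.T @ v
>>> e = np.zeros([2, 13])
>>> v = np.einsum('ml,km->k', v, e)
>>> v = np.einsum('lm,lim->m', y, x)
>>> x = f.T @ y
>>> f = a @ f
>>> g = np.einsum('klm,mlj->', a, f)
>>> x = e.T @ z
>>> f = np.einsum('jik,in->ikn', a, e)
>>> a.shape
(3, 2, 3)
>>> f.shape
(2, 3, 13)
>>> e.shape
(2, 13)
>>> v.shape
(7,)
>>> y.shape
(3, 7)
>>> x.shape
(13, 2)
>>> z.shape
(2, 2)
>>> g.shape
()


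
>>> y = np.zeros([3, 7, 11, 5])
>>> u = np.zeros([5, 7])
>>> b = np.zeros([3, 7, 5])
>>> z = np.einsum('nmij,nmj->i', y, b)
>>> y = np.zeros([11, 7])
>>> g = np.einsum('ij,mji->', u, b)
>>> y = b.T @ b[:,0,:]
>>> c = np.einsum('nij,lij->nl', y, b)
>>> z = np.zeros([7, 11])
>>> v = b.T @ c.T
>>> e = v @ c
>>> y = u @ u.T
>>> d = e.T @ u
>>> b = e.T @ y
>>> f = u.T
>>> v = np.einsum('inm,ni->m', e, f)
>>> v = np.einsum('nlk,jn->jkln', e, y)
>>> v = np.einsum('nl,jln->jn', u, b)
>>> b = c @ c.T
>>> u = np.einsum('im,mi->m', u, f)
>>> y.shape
(5, 5)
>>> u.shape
(7,)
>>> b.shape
(5, 5)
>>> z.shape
(7, 11)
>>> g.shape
()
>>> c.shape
(5, 3)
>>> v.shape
(3, 5)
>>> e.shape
(5, 7, 3)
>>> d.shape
(3, 7, 7)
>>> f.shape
(7, 5)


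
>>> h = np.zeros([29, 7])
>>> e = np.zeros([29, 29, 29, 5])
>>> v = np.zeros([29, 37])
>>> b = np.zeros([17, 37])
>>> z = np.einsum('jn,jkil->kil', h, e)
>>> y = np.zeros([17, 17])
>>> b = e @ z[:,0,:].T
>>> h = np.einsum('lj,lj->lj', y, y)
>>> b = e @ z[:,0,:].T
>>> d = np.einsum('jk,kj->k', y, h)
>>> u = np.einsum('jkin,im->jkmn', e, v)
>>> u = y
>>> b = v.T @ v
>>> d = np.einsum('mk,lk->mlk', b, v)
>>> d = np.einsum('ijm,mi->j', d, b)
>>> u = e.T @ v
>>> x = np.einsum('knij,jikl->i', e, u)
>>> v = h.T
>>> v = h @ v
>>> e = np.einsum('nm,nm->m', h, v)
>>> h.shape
(17, 17)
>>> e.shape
(17,)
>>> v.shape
(17, 17)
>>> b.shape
(37, 37)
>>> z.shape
(29, 29, 5)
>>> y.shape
(17, 17)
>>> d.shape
(29,)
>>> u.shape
(5, 29, 29, 37)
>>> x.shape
(29,)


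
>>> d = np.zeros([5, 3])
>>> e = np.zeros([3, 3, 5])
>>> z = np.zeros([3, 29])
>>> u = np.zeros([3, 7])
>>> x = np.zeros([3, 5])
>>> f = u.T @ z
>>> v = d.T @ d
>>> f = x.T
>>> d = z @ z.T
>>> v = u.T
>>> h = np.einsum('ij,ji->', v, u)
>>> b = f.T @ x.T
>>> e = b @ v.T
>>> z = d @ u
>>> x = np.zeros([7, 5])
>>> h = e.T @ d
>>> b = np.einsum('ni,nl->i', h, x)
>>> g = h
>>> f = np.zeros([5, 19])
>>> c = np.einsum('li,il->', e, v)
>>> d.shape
(3, 3)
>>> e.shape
(3, 7)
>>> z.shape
(3, 7)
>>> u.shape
(3, 7)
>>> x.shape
(7, 5)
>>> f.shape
(5, 19)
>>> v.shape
(7, 3)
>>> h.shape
(7, 3)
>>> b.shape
(3,)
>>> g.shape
(7, 3)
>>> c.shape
()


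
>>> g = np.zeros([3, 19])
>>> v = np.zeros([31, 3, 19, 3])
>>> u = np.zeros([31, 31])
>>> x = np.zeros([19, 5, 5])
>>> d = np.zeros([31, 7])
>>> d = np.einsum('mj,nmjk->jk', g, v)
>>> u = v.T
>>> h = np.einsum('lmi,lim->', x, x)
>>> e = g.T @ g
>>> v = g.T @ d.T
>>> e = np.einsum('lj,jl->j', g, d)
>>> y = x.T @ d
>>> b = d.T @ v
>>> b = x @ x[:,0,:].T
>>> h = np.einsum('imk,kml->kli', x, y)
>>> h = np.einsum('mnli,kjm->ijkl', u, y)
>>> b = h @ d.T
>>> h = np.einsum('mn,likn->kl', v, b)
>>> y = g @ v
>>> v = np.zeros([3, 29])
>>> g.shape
(3, 19)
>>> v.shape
(3, 29)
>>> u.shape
(3, 19, 3, 31)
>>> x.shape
(19, 5, 5)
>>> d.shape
(19, 3)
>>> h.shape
(5, 31)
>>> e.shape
(19,)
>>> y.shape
(3, 19)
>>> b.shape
(31, 5, 5, 19)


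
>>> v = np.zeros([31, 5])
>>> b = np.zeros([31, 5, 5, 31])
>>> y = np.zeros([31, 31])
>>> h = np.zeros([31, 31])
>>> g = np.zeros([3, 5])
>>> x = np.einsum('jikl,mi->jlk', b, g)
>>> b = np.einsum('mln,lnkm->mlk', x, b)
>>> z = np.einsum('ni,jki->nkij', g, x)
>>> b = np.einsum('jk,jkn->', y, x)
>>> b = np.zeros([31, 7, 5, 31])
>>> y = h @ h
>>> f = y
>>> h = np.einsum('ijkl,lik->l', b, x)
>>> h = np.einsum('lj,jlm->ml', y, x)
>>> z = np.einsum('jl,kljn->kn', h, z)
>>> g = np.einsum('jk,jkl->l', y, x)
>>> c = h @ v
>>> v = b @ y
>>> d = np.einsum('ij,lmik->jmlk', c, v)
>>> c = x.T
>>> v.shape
(31, 7, 5, 31)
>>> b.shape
(31, 7, 5, 31)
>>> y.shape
(31, 31)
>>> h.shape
(5, 31)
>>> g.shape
(5,)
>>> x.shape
(31, 31, 5)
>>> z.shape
(3, 31)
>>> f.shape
(31, 31)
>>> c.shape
(5, 31, 31)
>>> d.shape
(5, 7, 31, 31)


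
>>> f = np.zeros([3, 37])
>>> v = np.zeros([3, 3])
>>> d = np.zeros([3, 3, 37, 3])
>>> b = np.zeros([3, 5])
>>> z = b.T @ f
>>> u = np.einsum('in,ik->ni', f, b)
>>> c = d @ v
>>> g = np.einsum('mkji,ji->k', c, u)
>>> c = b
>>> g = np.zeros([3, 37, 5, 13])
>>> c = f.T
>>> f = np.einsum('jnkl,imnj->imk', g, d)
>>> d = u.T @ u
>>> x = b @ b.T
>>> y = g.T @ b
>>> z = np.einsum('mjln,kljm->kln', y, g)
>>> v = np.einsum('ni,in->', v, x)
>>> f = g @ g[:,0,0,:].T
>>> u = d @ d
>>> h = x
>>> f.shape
(3, 37, 5, 3)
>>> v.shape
()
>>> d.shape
(3, 3)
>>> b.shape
(3, 5)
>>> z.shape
(3, 37, 5)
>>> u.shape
(3, 3)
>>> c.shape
(37, 3)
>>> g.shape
(3, 37, 5, 13)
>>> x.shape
(3, 3)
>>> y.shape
(13, 5, 37, 5)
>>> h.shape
(3, 3)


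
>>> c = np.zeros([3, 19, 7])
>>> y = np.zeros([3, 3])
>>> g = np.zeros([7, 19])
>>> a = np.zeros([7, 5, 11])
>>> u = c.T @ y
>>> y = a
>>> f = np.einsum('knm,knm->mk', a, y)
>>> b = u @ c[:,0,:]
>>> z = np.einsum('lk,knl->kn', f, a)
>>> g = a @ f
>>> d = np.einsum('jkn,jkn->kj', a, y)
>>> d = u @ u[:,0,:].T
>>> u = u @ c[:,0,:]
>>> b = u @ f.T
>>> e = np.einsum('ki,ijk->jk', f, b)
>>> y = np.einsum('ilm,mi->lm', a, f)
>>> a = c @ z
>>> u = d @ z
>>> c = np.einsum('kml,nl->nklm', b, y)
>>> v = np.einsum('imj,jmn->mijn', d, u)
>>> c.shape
(5, 7, 11, 19)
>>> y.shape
(5, 11)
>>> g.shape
(7, 5, 7)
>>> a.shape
(3, 19, 5)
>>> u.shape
(7, 19, 5)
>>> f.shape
(11, 7)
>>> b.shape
(7, 19, 11)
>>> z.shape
(7, 5)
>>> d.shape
(7, 19, 7)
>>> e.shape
(19, 11)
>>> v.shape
(19, 7, 7, 5)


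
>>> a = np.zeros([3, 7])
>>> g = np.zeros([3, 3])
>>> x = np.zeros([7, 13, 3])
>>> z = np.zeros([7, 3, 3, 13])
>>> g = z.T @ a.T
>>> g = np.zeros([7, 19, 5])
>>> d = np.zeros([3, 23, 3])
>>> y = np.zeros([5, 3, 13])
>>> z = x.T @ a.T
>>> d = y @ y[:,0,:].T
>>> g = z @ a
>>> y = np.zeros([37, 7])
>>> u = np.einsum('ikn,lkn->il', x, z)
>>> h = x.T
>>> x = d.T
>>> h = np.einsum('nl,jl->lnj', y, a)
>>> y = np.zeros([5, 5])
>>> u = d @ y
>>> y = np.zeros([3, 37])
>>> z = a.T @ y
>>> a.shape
(3, 7)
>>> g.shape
(3, 13, 7)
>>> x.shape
(5, 3, 5)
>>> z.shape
(7, 37)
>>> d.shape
(5, 3, 5)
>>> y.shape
(3, 37)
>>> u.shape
(5, 3, 5)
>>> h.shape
(7, 37, 3)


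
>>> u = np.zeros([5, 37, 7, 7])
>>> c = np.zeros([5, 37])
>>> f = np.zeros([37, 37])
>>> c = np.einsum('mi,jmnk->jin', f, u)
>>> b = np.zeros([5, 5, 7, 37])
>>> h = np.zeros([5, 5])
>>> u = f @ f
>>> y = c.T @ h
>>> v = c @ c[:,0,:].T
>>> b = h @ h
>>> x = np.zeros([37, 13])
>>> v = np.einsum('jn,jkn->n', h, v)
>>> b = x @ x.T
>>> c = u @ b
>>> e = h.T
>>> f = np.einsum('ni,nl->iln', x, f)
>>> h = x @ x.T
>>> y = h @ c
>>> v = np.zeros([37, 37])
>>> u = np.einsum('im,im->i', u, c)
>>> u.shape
(37,)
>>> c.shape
(37, 37)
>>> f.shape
(13, 37, 37)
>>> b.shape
(37, 37)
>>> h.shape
(37, 37)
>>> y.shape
(37, 37)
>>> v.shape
(37, 37)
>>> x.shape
(37, 13)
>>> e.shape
(5, 5)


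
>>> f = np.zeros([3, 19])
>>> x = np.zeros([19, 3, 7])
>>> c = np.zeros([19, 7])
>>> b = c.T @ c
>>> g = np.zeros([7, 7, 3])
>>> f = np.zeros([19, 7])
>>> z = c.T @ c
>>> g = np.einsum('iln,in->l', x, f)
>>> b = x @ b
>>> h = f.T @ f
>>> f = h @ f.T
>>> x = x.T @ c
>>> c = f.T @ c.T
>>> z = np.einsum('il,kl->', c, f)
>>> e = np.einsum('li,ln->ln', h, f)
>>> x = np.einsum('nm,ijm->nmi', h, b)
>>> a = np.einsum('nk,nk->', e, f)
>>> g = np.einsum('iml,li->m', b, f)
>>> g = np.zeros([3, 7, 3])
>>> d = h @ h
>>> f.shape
(7, 19)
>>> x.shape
(7, 7, 19)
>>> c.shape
(19, 19)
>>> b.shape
(19, 3, 7)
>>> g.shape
(3, 7, 3)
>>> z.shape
()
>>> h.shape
(7, 7)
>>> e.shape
(7, 19)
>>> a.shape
()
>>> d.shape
(7, 7)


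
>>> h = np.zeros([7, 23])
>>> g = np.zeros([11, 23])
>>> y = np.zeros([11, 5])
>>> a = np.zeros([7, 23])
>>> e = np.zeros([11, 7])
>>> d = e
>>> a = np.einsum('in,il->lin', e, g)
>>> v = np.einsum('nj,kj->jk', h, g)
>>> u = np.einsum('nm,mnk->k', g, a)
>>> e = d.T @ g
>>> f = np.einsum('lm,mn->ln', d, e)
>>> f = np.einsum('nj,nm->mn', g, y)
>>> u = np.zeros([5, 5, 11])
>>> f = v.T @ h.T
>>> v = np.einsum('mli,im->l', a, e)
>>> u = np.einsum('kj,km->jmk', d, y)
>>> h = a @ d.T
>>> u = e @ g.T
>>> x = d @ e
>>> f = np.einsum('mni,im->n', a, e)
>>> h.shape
(23, 11, 11)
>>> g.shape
(11, 23)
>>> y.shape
(11, 5)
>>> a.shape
(23, 11, 7)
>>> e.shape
(7, 23)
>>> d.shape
(11, 7)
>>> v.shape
(11,)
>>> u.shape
(7, 11)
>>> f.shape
(11,)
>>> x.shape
(11, 23)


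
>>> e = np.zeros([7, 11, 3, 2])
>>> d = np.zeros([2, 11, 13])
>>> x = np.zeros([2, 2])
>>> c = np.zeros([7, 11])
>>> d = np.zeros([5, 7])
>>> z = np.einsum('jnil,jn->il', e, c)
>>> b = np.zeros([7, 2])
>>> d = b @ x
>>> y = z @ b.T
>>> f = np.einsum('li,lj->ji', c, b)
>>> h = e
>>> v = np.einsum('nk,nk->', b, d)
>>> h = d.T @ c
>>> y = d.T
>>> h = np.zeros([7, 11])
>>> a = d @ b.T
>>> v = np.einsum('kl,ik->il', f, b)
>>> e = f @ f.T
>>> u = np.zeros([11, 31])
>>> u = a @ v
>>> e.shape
(2, 2)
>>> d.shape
(7, 2)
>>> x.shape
(2, 2)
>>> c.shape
(7, 11)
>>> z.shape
(3, 2)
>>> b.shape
(7, 2)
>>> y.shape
(2, 7)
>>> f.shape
(2, 11)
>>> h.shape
(7, 11)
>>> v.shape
(7, 11)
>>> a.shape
(7, 7)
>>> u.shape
(7, 11)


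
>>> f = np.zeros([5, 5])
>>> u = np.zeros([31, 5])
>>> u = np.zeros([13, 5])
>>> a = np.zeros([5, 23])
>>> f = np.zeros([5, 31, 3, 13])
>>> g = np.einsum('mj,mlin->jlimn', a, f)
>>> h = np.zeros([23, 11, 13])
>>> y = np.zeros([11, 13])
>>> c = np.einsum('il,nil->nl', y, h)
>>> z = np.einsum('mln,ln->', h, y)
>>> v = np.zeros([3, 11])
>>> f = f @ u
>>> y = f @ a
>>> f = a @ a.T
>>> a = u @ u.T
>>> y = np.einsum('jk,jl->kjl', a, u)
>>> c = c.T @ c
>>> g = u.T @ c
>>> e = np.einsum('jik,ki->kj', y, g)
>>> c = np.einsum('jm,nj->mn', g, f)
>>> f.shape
(5, 5)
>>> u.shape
(13, 5)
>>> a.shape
(13, 13)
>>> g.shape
(5, 13)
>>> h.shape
(23, 11, 13)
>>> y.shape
(13, 13, 5)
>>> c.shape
(13, 5)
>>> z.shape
()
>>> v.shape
(3, 11)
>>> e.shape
(5, 13)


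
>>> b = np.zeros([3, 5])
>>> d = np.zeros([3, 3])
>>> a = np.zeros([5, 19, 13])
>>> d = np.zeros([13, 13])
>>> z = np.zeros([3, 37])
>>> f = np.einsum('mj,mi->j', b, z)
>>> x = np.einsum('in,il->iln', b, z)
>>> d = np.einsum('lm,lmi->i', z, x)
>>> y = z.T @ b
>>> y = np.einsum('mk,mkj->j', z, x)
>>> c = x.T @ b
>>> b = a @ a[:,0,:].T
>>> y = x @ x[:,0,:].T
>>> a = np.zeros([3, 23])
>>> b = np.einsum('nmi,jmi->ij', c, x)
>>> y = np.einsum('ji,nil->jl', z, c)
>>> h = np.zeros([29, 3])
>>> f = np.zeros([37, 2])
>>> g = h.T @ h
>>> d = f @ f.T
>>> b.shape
(5, 3)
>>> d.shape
(37, 37)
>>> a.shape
(3, 23)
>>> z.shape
(3, 37)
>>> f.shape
(37, 2)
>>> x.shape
(3, 37, 5)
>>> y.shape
(3, 5)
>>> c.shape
(5, 37, 5)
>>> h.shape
(29, 3)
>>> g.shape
(3, 3)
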